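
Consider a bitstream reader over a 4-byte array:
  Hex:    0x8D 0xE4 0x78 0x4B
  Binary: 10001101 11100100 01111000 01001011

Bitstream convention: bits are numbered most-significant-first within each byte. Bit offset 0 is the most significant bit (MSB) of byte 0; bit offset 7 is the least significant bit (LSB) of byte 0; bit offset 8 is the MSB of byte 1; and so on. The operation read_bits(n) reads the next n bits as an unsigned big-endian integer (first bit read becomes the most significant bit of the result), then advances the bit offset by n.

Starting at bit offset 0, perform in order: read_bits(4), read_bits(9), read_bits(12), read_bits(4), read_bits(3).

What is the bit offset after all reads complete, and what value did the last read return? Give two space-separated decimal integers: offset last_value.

Read 1: bits[0:4] width=4 -> value=8 (bin 1000); offset now 4 = byte 0 bit 4; 28 bits remain
Read 2: bits[4:13] width=9 -> value=444 (bin 110111100); offset now 13 = byte 1 bit 5; 19 bits remain
Read 3: bits[13:25] width=12 -> value=2288 (bin 100011110000); offset now 25 = byte 3 bit 1; 7 bits remain
Read 4: bits[25:29] width=4 -> value=9 (bin 1001); offset now 29 = byte 3 bit 5; 3 bits remain
Read 5: bits[29:32] width=3 -> value=3 (bin 011); offset now 32 = byte 4 bit 0; 0 bits remain

Answer: 32 3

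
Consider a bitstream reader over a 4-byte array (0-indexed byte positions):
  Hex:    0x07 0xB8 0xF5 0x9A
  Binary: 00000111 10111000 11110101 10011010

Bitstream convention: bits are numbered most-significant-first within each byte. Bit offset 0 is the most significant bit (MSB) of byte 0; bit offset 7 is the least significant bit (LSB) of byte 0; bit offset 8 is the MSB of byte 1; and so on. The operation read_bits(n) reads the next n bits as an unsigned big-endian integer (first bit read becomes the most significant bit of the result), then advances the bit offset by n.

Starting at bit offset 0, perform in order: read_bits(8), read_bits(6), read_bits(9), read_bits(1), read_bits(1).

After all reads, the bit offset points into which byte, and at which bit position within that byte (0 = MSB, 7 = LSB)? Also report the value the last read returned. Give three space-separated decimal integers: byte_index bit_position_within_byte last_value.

Read 1: bits[0:8] width=8 -> value=7 (bin 00000111); offset now 8 = byte 1 bit 0; 24 bits remain
Read 2: bits[8:14] width=6 -> value=46 (bin 101110); offset now 14 = byte 1 bit 6; 18 bits remain
Read 3: bits[14:23] width=9 -> value=122 (bin 001111010); offset now 23 = byte 2 bit 7; 9 bits remain
Read 4: bits[23:24] width=1 -> value=1 (bin 1); offset now 24 = byte 3 bit 0; 8 bits remain
Read 5: bits[24:25] width=1 -> value=1 (bin 1); offset now 25 = byte 3 bit 1; 7 bits remain

Answer: 3 1 1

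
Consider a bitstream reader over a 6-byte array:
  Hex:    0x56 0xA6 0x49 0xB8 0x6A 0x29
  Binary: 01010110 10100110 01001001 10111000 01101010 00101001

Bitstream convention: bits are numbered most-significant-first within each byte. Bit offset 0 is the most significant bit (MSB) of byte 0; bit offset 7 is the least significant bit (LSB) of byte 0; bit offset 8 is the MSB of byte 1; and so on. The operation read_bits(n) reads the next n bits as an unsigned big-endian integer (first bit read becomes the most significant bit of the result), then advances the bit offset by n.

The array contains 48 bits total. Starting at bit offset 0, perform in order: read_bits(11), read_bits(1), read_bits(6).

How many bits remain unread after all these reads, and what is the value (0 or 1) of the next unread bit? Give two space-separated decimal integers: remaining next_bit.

Answer: 30 0

Derivation:
Read 1: bits[0:11] width=11 -> value=693 (bin 01010110101); offset now 11 = byte 1 bit 3; 37 bits remain
Read 2: bits[11:12] width=1 -> value=0 (bin 0); offset now 12 = byte 1 bit 4; 36 bits remain
Read 3: bits[12:18] width=6 -> value=25 (bin 011001); offset now 18 = byte 2 bit 2; 30 bits remain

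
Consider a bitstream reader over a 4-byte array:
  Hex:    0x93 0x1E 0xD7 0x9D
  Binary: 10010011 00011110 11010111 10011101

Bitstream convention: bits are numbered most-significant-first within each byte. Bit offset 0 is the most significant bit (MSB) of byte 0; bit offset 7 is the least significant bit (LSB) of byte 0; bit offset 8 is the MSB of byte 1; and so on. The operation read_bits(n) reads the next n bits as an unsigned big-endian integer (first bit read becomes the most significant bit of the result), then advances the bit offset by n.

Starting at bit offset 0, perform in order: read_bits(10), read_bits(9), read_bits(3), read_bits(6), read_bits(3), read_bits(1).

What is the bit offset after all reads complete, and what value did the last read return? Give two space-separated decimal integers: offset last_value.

Read 1: bits[0:10] width=10 -> value=588 (bin 1001001100); offset now 10 = byte 1 bit 2; 22 bits remain
Read 2: bits[10:19] width=9 -> value=246 (bin 011110110); offset now 19 = byte 2 bit 3; 13 bits remain
Read 3: bits[19:22] width=3 -> value=5 (bin 101); offset now 22 = byte 2 bit 6; 10 bits remain
Read 4: bits[22:28] width=6 -> value=57 (bin 111001); offset now 28 = byte 3 bit 4; 4 bits remain
Read 5: bits[28:31] width=3 -> value=6 (bin 110); offset now 31 = byte 3 bit 7; 1 bits remain
Read 6: bits[31:32] width=1 -> value=1 (bin 1); offset now 32 = byte 4 bit 0; 0 bits remain

Answer: 32 1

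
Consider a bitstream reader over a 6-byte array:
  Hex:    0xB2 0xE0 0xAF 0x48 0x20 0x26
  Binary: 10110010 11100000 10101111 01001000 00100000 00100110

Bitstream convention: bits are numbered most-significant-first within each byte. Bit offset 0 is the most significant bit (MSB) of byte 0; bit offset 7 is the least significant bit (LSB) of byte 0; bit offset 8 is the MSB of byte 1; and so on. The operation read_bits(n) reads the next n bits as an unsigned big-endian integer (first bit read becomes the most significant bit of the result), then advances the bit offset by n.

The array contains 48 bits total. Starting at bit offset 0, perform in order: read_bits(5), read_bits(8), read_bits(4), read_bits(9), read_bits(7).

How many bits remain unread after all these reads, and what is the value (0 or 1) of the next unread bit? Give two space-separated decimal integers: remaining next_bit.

Answer: 15 0

Derivation:
Read 1: bits[0:5] width=5 -> value=22 (bin 10110); offset now 5 = byte 0 bit 5; 43 bits remain
Read 2: bits[5:13] width=8 -> value=92 (bin 01011100); offset now 13 = byte 1 bit 5; 35 bits remain
Read 3: bits[13:17] width=4 -> value=1 (bin 0001); offset now 17 = byte 2 bit 1; 31 bits remain
Read 4: bits[17:26] width=9 -> value=189 (bin 010111101); offset now 26 = byte 3 bit 2; 22 bits remain
Read 5: bits[26:33] width=7 -> value=16 (bin 0010000); offset now 33 = byte 4 bit 1; 15 bits remain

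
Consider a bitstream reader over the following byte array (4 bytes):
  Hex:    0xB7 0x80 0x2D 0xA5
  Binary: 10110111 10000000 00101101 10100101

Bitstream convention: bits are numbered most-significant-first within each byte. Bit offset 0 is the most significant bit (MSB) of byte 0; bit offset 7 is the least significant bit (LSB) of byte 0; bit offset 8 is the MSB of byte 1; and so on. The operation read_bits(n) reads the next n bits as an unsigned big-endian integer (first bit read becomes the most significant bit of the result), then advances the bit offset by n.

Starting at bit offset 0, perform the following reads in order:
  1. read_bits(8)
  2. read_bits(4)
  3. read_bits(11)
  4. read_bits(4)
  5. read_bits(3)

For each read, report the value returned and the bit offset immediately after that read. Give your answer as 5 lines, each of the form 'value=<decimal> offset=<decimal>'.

Read 1: bits[0:8] width=8 -> value=183 (bin 10110111); offset now 8 = byte 1 bit 0; 24 bits remain
Read 2: bits[8:12] width=4 -> value=8 (bin 1000); offset now 12 = byte 1 bit 4; 20 bits remain
Read 3: bits[12:23] width=11 -> value=22 (bin 00000010110); offset now 23 = byte 2 bit 7; 9 bits remain
Read 4: bits[23:27] width=4 -> value=13 (bin 1101); offset now 27 = byte 3 bit 3; 5 bits remain
Read 5: bits[27:30] width=3 -> value=1 (bin 001); offset now 30 = byte 3 bit 6; 2 bits remain

Answer: value=183 offset=8
value=8 offset=12
value=22 offset=23
value=13 offset=27
value=1 offset=30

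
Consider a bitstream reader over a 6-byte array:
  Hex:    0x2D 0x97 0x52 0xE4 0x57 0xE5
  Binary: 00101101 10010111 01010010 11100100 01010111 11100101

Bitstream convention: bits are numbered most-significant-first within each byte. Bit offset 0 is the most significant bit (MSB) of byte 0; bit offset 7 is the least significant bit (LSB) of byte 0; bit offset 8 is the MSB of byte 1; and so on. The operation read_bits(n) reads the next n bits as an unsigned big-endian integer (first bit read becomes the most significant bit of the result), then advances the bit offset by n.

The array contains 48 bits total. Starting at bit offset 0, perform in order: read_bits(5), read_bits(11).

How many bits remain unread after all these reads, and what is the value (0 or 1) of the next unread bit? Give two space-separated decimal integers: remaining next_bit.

Answer: 32 0

Derivation:
Read 1: bits[0:5] width=5 -> value=5 (bin 00101); offset now 5 = byte 0 bit 5; 43 bits remain
Read 2: bits[5:16] width=11 -> value=1431 (bin 10110010111); offset now 16 = byte 2 bit 0; 32 bits remain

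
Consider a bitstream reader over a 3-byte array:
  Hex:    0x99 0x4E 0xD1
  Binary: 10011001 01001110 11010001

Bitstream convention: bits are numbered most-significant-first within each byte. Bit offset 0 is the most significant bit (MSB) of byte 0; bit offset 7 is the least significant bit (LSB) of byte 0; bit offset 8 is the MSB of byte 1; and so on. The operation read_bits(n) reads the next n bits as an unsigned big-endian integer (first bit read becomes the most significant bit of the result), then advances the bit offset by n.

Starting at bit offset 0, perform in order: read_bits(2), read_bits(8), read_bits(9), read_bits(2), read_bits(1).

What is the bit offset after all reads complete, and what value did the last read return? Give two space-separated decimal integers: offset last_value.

Answer: 22 0

Derivation:
Read 1: bits[0:2] width=2 -> value=2 (bin 10); offset now 2 = byte 0 bit 2; 22 bits remain
Read 2: bits[2:10] width=8 -> value=101 (bin 01100101); offset now 10 = byte 1 bit 2; 14 bits remain
Read 3: bits[10:19] width=9 -> value=118 (bin 001110110); offset now 19 = byte 2 bit 3; 5 bits remain
Read 4: bits[19:21] width=2 -> value=2 (bin 10); offset now 21 = byte 2 bit 5; 3 bits remain
Read 5: bits[21:22] width=1 -> value=0 (bin 0); offset now 22 = byte 2 bit 6; 2 bits remain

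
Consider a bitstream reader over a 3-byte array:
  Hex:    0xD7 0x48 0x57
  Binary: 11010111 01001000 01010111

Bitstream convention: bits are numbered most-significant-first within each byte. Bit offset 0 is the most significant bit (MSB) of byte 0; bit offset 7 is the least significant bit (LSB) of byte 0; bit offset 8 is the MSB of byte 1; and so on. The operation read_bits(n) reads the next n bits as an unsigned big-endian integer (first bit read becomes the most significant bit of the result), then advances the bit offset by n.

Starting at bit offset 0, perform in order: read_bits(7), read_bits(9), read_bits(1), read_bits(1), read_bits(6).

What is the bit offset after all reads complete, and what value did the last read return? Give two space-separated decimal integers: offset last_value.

Read 1: bits[0:7] width=7 -> value=107 (bin 1101011); offset now 7 = byte 0 bit 7; 17 bits remain
Read 2: bits[7:16] width=9 -> value=328 (bin 101001000); offset now 16 = byte 2 bit 0; 8 bits remain
Read 3: bits[16:17] width=1 -> value=0 (bin 0); offset now 17 = byte 2 bit 1; 7 bits remain
Read 4: bits[17:18] width=1 -> value=1 (bin 1); offset now 18 = byte 2 bit 2; 6 bits remain
Read 5: bits[18:24] width=6 -> value=23 (bin 010111); offset now 24 = byte 3 bit 0; 0 bits remain

Answer: 24 23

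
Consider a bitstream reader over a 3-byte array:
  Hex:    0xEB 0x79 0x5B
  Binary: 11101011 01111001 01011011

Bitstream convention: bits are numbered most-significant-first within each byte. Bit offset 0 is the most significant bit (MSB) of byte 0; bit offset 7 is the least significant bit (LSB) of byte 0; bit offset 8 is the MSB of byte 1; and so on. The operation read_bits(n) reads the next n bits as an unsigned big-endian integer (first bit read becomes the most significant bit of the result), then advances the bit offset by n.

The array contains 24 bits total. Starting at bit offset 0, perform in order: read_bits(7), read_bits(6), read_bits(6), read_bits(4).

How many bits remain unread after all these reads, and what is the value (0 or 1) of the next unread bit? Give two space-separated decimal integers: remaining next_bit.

Answer: 1 1

Derivation:
Read 1: bits[0:7] width=7 -> value=117 (bin 1110101); offset now 7 = byte 0 bit 7; 17 bits remain
Read 2: bits[7:13] width=6 -> value=47 (bin 101111); offset now 13 = byte 1 bit 5; 11 bits remain
Read 3: bits[13:19] width=6 -> value=10 (bin 001010); offset now 19 = byte 2 bit 3; 5 bits remain
Read 4: bits[19:23] width=4 -> value=13 (bin 1101); offset now 23 = byte 2 bit 7; 1 bits remain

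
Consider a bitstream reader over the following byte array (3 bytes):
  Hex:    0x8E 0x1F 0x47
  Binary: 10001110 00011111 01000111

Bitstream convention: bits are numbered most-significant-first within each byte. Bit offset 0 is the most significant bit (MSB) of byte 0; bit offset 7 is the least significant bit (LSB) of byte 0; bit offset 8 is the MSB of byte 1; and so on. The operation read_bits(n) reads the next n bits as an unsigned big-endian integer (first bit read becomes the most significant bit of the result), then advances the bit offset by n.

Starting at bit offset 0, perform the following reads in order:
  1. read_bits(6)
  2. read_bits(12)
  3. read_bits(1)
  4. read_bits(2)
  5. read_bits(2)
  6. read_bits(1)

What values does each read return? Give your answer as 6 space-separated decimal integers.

Read 1: bits[0:6] width=6 -> value=35 (bin 100011); offset now 6 = byte 0 bit 6; 18 bits remain
Read 2: bits[6:18] width=12 -> value=2173 (bin 100001111101); offset now 18 = byte 2 bit 2; 6 bits remain
Read 3: bits[18:19] width=1 -> value=0 (bin 0); offset now 19 = byte 2 bit 3; 5 bits remain
Read 4: bits[19:21] width=2 -> value=0 (bin 00); offset now 21 = byte 2 bit 5; 3 bits remain
Read 5: bits[21:23] width=2 -> value=3 (bin 11); offset now 23 = byte 2 bit 7; 1 bits remain
Read 6: bits[23:24] width=1 -> value=1 (bin 1); offset now 24 = byte 3 bit 0; 0 bits remain

Answer: 35 2173 0 0 3 1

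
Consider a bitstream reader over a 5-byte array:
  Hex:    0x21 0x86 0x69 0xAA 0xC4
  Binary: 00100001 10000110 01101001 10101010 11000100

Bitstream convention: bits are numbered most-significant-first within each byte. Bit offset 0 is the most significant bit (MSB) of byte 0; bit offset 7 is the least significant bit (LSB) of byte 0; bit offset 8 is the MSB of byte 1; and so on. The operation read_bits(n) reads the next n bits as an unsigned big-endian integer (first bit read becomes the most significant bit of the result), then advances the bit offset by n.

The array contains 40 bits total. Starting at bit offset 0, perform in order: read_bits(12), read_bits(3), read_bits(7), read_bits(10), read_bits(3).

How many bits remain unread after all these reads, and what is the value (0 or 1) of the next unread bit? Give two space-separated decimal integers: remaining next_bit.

Answer: 5 0

Derivation:
Read 1: bits[0:12] width=12 -> value=536 (bin 001000011000); offset now 12 = byte 1 bit 4; 28 bits remain
Read 2: bits[12:15] width=3 -> value=3 (bin 011); offset now 15 = byte 1 bit 7; 25 bits remain
Read 3: bits[15:22] width=7 -> value=26 (bin 0011010); offset now 22 = byte 2 bit 6; 18 bits remain
Read 4: bits[22:32] width=10 -> value=426 (bin 0110101010); offset now 32 = byte 4 bit 0; 8 bits remain
Read 5: bits[32:35] width=3 -> value=6 (bin 110); offset now 35 = byte 4 bit 3; 5 bits remain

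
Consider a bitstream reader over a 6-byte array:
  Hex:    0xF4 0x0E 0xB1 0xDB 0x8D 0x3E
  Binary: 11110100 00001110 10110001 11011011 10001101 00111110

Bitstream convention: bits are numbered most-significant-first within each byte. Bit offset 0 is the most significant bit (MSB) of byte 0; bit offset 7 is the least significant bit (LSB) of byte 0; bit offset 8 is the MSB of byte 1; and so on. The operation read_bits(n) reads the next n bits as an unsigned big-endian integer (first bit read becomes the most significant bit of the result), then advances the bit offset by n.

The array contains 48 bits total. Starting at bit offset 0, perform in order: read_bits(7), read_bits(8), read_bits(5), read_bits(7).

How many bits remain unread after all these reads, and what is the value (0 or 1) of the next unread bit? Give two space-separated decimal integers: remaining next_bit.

Answer: 21 1

Derivation:
Read 1: bits[0:7] width=7 -> value=122 (bin 1111010); offset now 7 = byte 0 bit 7; 41 bits remain
Read 2: bits[7:15] width=8 -> value=7 (bin 00000111); offset now 15 = byte 1 bit 7; 33 bits remain
Read 3: bits[15:20] width=5 -> value=11 (bin 01011); offset now 20 = byte 2 bit 4; 28 bits remain
Read 4: bits[20:27] width=7 -> value=14 (bin 0001110); offset now 27 = byte 3 bit 3; 21 bits remain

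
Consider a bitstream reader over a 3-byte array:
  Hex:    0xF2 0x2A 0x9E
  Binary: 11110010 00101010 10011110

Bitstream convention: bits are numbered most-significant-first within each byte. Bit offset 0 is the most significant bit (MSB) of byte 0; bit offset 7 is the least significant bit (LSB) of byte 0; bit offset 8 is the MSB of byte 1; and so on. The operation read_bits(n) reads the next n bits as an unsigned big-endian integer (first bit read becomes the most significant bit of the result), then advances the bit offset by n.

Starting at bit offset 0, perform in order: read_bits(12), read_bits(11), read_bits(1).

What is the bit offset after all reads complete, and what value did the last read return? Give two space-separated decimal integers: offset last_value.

Answer: 24 0

Derivation:
Read 1: bits[0:12] width=12 -> value=3874 (bin 111100100010); offset now 12 = byte 1 bit 4; 12 bits remain
Read 2: bits[12:23] width=11 -> value=1359 (bin 10101001111); offset now 23 = byte 2 bit 7; 1 bits remain
Read 3: bits[23:24] width=1 -> value=0 (bin 0); offset now 24 = byte 3 bit 0; 0 bits remain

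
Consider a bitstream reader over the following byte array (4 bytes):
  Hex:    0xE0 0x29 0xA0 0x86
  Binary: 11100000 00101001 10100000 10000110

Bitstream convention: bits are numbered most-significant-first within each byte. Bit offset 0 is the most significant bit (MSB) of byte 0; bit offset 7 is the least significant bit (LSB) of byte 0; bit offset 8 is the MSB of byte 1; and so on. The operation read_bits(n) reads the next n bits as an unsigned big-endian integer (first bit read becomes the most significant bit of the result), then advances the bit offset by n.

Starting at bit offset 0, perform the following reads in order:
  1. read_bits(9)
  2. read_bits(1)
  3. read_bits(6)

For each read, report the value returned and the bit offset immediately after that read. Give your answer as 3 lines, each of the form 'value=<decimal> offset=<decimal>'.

Answer: value=448 offset=9
value=0 offset=10
value=41 offset=16

Derivation:
Read 1: bits[0:9] width=9 -> value=448 (bin 111000000); offset now 9 = byte 1 bit 1; 23 bits remain
Read 2: bits[9:10] width=1 -> value=0 (bin 0); offset now 10 = byte 1 bit 2; 22 bits remain
Read 3: bits[10:16] width=6 -> value=41 (bin 101001); offset now 16 = byte 2 bit 0; 16 bits remain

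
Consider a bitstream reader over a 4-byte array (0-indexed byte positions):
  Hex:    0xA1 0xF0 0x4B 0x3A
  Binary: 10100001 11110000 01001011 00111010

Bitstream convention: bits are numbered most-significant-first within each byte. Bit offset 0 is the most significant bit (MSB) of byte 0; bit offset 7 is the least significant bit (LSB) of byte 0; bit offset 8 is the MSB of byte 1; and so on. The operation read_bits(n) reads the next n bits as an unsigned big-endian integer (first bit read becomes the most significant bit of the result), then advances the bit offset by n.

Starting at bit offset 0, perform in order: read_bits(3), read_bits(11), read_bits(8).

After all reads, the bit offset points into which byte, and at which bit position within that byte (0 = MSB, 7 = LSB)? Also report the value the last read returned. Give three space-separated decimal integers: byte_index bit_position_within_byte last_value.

Answer: 2 6 18

Derivation:
Read 1: bits[0:3] width=3 -> value=5 (bin 101); offset now 3 = byte 0 bit 3; 29 bits remain
Read 2: bits[3:14] width=11 -> value=124 (bin 00001111100); offset now 14 = byte 1 bit 6; 18 bits remain
Read 3: bits[14:22] width=8 -> value=18 (bin 00010010); offset now 22 = byte 2 bit 6; 10 bits remain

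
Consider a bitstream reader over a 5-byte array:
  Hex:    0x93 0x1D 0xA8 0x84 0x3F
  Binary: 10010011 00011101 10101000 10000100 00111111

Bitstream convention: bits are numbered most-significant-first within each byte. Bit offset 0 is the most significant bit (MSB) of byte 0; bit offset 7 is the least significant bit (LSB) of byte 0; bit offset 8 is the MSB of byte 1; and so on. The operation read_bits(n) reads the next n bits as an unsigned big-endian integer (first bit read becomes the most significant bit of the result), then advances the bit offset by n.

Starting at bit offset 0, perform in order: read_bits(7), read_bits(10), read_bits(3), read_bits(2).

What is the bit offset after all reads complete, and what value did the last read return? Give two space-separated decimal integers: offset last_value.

Answer: 22 2

Derivation:
Read 1: bits[0:7] width=7 -> value=73 (bin 1001001); offset now 7 = byte 0 bit 7; 33 bits remain
Read 2: bits[7:17] width=10 -> value=571 (bin 1000111011); offset now 17 = byte 2 bit 1; 23 bits remain
Read 3: bits[17:20] width=3 -> value=2 (bin 010); offset now 20 = byte 2 bit 4; 20 bits remain
Read 4: bits[20:22] width=2 -> value=2 (bin 10); offset now 22 = byte 2 bit 6; 18 bits remain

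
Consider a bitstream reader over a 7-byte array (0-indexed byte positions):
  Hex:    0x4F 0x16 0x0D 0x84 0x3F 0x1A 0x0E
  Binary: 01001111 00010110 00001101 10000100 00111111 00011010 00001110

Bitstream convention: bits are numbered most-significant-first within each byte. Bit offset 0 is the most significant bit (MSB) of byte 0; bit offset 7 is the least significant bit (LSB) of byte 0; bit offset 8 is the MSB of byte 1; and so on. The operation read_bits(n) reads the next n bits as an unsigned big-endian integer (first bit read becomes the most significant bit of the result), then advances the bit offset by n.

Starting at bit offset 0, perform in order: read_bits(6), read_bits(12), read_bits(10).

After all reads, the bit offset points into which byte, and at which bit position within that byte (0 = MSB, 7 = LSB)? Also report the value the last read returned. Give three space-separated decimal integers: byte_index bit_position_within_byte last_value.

Answer: 3 4 216

Derivation:
Read 1: bits[0:6] width=6 -> value=19 (bin 010011); offset now 6 = byte 0 bit 6; 50 bits remain
Read 2: bits[6:18] width=12 -> value=3160 (bin 110001011000); offset now 18 = byte 2 bit 2; 38 bits remain
Read 3: bits[18:28] width=10 -> value=216 (bin 0011011000); offset now 28 = byte 3 bit 4; 28 bits remain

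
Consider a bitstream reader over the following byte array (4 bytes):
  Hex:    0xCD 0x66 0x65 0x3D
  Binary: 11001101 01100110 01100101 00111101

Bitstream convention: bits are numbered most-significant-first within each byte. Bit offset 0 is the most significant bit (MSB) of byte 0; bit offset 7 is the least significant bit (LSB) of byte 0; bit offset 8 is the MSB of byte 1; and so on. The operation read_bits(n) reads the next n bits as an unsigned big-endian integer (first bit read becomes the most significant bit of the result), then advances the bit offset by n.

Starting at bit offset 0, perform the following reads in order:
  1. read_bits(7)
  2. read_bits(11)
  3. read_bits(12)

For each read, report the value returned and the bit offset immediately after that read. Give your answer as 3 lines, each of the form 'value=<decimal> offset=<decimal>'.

Read 1: bits[0:7] width=7 -> value=102 (bin 1100110); offset now 7 = byte 0 bit 7; 25 bits remain
Read 2: bits[7:18] width=11 -> value=1433 (bin 10110011001); offset now 18 = byte 2 bit 2; 14 bits remain
Read 3: bits[18:30] width=12 -> value=2383 (bin 100101001111); offset now 30 = byte 3 bit 6; 2 bits remain

Answer: value=102 offset=7
value=1433 offset=18
value=2383 offset=30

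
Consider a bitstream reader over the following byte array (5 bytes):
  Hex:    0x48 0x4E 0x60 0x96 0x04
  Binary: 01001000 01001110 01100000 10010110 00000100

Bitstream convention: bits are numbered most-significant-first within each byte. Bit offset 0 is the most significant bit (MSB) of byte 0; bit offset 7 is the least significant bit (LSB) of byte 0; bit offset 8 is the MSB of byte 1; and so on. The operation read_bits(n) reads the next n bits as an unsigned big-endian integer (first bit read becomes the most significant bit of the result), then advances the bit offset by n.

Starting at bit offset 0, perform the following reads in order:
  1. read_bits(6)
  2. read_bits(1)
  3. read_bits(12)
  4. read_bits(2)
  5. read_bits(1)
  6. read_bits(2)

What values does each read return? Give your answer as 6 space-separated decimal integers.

Read 1: bits[0:6] width=6 -> value=18 (bin 010010); offset now 6 = byte 0 bit 6; 34 bits remain
Read 2: bits[6:7] width=1 -> value=0 (bin 0); offset now 7 = byte 0 bit 7; 33 bits remain
Read 3: bits[7:19] width=12 -> value=627 (bin 001001110011); offset now 19 = byte 2 bit 3; 21 bits remain
Read 4: bits[19:21] width=2 -> value=0 (bin 00); offset now 21 = byte 2 bit 5; 19 bits remain
Read 5: bits[21:22] width=1 -> value=0 (bin 0); offset now 22 = byte 2 bit 6; 18 bits remain
Read 6: bits[22:24] width=2 -> value=0 (bin 00); offset now 24 = byte 3 bit 0; 16 bits remain

Answer: 18 0 627 0 0 0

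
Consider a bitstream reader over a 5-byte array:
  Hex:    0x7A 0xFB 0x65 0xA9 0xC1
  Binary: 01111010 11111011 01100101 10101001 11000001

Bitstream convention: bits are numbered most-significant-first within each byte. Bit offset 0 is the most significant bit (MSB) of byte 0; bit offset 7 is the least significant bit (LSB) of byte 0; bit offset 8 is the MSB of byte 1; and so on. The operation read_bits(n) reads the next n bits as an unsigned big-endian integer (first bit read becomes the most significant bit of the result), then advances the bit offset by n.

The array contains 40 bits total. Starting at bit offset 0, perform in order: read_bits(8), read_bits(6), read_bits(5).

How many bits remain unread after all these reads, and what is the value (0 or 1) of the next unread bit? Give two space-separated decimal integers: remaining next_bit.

Read 1: bits[0:8] width=8 -> value=122 (bin 01111010); offset now 8 = byte 1 bit 0; 32 bits remain
Read 2: bits[8:14] width=6 -> value=62 (bin 111110); offset now 14 = byte 1 bit 6; 26 bits remain
Read 3: bits[14:19] width=5 -> value=27 (bin 11011); offset now 19 = byte 2 bit 3; 21 bits remain

Answer: 21 0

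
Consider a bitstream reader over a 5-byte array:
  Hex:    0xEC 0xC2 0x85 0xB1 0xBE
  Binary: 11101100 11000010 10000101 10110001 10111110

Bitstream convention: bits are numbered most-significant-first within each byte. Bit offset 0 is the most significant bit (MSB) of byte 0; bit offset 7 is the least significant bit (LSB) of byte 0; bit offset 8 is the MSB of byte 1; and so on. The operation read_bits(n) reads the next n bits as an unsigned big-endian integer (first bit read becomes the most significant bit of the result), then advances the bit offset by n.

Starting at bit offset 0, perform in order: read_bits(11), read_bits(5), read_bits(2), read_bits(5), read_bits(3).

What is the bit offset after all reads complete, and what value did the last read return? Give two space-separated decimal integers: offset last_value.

Read 1: bits[0:11] width=11 -> value=1894 (bin 11101100110); offset now 11 = byte 1 bit 3; 29 bits remain
Read 2: bits[11:16] width=5 -> value=2 (bin 00010); offset now 16 = byte 2 bit 0; 24 bits remain
Read 3: bits[16:18] width=2 -> value=2 (bin 10); offset now 18 = byte 2 bit 2; 22 bits remain
Read 4: bits[18:23] width=5 -> value=2 (bin 00010); offset now 23 = byte 2 bit 7; 17 bits remain
Read 5: bits[23:26] width=3 -> value=6 (bin 110); offset now 26 = byte 3 bit 2; 14 bits remain

Answer: 26 6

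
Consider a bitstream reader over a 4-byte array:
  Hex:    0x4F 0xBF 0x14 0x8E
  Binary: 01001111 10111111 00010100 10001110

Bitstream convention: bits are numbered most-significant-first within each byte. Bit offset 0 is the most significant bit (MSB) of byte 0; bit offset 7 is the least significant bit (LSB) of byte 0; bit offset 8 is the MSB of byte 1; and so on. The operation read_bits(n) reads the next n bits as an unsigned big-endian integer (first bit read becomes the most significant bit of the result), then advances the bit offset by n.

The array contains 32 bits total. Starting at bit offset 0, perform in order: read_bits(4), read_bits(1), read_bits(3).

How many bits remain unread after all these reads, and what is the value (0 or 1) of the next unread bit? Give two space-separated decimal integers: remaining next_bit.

Answer: 24 1

Derivation:
Read 1: bits[0:4] width=4 -> value=4 (bin 0100); offset now 4 = byte 0 bit 4; 28 bits remain
Read 2: bits[4:5] width=1 -> value=1 (bin 1); offset now 5 = byte 0 bit 5; 27 bits remain
Read 3: bits[5:8] width=3 -> value=7 (bin 111); offset now 8 = byte 1 bit 0; 24 bits remain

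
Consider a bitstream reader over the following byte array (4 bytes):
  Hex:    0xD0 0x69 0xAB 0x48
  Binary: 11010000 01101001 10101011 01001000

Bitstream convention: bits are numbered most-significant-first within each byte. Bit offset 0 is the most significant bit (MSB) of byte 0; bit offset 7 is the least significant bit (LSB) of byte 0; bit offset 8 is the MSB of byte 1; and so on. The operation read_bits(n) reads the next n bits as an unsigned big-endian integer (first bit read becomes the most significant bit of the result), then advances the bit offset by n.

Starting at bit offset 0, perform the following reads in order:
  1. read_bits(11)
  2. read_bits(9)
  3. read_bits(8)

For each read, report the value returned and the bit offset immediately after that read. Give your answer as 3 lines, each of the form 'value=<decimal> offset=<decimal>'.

Read 1: bits[0:11] width=11 -> value=1667 (bin 11010000011); offset now 11 = byte 1 bit 3; 21 bits remain
Read 2: bits[11:20] width=9 -> value=154 (bin 010011010); offset now 20 = byte 2 bit 4; 12 bits remain
Read 3: bits[20:28] width=8 -> value=180 (bin 10110100); offset now 28 = byte 3 bit 4; 4 bits remain

Answer: value=1667 offset=11
value=154 offset=20
value=180 offset=28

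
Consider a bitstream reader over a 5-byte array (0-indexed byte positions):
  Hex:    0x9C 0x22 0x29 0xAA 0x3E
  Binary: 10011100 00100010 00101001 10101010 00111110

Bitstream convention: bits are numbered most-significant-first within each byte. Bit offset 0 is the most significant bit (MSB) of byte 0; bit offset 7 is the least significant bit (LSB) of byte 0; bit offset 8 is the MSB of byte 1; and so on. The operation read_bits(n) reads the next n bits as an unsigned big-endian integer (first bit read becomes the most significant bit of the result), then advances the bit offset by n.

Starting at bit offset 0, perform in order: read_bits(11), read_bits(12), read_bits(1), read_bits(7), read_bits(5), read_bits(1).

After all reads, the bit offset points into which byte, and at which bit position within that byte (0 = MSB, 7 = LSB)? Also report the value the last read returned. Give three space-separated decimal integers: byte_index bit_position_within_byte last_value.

Answer: 4 5 1

Derivation:
Read 1: bits[0:11] width=11 -> value=1249 (bin 10011100001); offset now 11 = byte 1 bit 3; 29 bits remain
Read 2: bits[11:23] width=12 -> value=276 (bin 000100010100); offset now 23 = byte 2 bit 7; 17 bits remain
Read 3: bits[23:24] width=1 -> value=1 (bin 1); offset now 24 = byte 3 bit 0; 16 bits remain
Read 4: bits[24:31] width=7 -> value=85 (bin 1010101); offset now 31 = byte 3 bit 7; 9 bits remain
Read 5: bits[31:36] width=5 -> value=3 (bin 00011); offset now 36 = byte 4 bit 4; 4 bits remain
Read 6: bits[36:37] width=1 -> value=1 (bin 1); offset now 37 = byte 4 bit 5; 3 bits remain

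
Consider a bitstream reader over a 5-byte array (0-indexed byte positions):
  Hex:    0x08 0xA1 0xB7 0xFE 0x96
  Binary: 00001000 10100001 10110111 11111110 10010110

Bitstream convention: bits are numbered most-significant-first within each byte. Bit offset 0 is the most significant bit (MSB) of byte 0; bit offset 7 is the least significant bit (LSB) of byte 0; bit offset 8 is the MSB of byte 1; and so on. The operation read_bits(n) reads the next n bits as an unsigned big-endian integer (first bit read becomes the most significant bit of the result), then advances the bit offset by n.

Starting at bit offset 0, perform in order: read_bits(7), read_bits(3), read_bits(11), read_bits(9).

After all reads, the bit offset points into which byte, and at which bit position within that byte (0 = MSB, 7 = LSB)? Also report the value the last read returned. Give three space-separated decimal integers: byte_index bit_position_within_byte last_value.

Answer: 3 6 511

Derivation:
Read 1: bits[0:7] width=7 -> value=4 (bin 0000100); offset now 7 = byte 0 bit 7; 33 bits remain
Read 2: bits[7:10] width=3 -> value=2 (bin 010); offset now 10 = byte 1 bit 2; 30 bits remain
Read 3: bits[10:21] width=11 -> value=1078 (bin 10000110110); offset now 21 = byte 2 bit 5; 19 bits remain
Read 4: bits[21:30] width=9 -> value=511 (bin 111111111); offset now 30 = byte 3 bit 6; 10 bits remain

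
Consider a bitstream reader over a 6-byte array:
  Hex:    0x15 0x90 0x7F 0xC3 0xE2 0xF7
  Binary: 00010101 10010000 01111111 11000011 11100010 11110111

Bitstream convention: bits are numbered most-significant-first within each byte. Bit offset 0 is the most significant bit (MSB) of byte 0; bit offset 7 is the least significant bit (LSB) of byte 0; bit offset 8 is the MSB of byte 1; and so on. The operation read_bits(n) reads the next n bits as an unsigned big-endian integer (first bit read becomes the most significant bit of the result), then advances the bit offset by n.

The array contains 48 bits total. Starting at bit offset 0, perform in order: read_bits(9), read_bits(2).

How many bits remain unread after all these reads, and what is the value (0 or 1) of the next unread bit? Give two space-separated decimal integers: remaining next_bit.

Answer: 37 1

Derivation:
Read 1: bits[0:9] width=9 -> value=43 (bin 000101011); offset now 9 = byte 1 bit 1; 39 bits remain
Read 2: bits[9:11] width=2 -> value=0 (bin 00); offset now 11 = byte 1 bit 3; 37 bits remain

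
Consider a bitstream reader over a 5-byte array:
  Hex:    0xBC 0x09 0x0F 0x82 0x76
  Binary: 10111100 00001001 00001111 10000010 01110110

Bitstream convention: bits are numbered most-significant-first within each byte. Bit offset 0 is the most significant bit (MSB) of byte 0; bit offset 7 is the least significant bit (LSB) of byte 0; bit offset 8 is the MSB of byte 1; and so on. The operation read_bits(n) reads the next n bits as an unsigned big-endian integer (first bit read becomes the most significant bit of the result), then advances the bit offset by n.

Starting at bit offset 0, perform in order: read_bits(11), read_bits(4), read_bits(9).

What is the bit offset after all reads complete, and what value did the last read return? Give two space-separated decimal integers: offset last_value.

Read 1: bits[0:11] width=11 -> value=1504 (bin 10111100000); offset now 11 = byte 1 bit 3; 29 bits remain
Read 2: bits[11:15] width=4 -> value=4 (bin 0100); offset now 15 = byte 1 bit 7; 25 bits remain
Read 3: bits[15:24] width=9 -> value=271 (bin 100001111); offset now 24 = byte 3 bit 0; 16 bits remain

Answer: 24 271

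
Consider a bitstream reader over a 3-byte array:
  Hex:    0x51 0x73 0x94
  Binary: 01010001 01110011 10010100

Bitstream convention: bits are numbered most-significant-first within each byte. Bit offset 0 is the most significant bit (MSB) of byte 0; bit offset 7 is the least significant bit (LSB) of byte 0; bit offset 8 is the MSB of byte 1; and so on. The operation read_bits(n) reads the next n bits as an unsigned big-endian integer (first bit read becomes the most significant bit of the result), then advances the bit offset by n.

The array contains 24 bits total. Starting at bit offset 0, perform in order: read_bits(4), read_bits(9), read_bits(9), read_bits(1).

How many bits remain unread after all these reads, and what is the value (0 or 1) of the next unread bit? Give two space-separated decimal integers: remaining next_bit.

Answer: 1 0

Derivation:
Read 1: bits[0:4] width=4 -> value=5 (bin 0101); offset now 4 = byte 0 bit 4; 20 bits remain
Read 2: bits[4:13] width=9 -> value=46 (bin 000101110); offset now 13 = byte 1 bit 5; 11 bits remain
Read 3: bits[13:22] width=9 -> value=229 (bin 011100101); offset now 22 = byte 2 bit 6; 2 bits remain
Read 4: bits[22:23] width=1 -> value=0 (bin 0); offset now 23 = byte 2 bit 7; 1 bits remain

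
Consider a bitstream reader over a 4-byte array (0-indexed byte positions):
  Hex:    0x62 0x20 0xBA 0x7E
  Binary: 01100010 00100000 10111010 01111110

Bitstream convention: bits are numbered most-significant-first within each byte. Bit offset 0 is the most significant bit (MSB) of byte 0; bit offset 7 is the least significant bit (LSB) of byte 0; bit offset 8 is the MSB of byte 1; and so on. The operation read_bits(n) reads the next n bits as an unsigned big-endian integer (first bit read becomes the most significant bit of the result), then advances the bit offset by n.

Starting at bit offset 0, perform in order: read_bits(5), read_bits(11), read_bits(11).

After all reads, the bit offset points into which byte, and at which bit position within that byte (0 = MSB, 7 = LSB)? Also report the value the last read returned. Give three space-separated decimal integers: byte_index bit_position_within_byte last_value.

Answer: 3 3 1491

Derivation:
Read 1: bits[0:5] width=5 -> value=12 (bin 01100); offset now 5 = byte 0 bit 5; 27 bits remain
Read 2: bits[5:16] width=11 -> value=544 (bin 01000100000); offset now 16 = byte 2 bit 0; 16 bits remain
Read 3: bits[16:27] width=11 -> value=1491 (bin 10111010011); offset now 27 = byte 3 bit 3; 5 bits remain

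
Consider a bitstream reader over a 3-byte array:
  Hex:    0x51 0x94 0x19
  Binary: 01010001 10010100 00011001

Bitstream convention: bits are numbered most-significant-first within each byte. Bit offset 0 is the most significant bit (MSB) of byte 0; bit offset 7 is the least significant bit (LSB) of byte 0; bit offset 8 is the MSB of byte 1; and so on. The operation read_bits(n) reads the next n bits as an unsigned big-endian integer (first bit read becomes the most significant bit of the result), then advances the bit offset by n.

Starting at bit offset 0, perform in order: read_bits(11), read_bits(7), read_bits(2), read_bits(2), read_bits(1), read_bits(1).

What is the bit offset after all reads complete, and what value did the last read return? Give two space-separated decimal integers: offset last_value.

Answer: 24 1

Derivation:
Read 1: bits[0:11] width=11 -> value=652 (bin 01010001100); offset now 11 = byte 1 bit 3; 13 bits remain
Read 2: bits[11:18] width=7 -> value=80 (bin 1010000); offset now 18 = byte 2 bit 2; 6 bits remain
Read 3: bits[18:20] width=2 -> value=1 (bin 01); offset now 20 = byte 2 bit 4; 4 bits remain
Read 4: bits[20:22] width=2 -> value=2 (bin 10); offset now 22 = byte 2 bit 6; 2 bits remain
Read 5: bits[22:23] width=1 -> value=0 (bin 0); offset now 23 = byte 2 bit 7; 1 bits remain
Read 6: bits[23:24] width=1 -> value=1 (bin 1); offset now 24 = byte 3 bit 0; 0 bits remain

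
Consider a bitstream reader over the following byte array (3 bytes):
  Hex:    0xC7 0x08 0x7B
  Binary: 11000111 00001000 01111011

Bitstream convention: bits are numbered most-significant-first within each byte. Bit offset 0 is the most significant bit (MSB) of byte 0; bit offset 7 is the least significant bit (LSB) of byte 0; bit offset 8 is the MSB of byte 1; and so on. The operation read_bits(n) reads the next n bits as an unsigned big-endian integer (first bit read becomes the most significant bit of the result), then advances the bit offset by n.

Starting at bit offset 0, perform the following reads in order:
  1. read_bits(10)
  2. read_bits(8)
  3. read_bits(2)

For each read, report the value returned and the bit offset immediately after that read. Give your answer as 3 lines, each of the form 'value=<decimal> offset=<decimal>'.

Answer: value=796 offset=10
value=33 offset=18
value=3 offset=20

Derivation:
Read 1: bits[0:10] width=10 -> value=796 (bin 1100011100); offset now 10 = byte 1 bit 2; 14 bits remain
Read 2: bits[10:18] width=8 -> value=33 (bin 00100001); offset now 18 = byte 2 bit 2; 6 bits remain
Read 3: bits[18:20] width=2 -> value=3 (bin 11); offset now 20 = byte 2 bit 4; 4 bits remain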